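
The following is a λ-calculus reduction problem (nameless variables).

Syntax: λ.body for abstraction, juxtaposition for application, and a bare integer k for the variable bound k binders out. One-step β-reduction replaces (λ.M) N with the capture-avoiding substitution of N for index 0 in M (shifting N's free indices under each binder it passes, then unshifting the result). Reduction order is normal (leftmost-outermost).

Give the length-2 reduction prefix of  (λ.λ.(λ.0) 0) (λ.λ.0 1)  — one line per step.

  start: (λ.λ.(λ.0) 0) (λ.λ.0 1)
  [1] λ.(λ.0) 0
  [2] λ.0

Answer: after 2 steps: λ.0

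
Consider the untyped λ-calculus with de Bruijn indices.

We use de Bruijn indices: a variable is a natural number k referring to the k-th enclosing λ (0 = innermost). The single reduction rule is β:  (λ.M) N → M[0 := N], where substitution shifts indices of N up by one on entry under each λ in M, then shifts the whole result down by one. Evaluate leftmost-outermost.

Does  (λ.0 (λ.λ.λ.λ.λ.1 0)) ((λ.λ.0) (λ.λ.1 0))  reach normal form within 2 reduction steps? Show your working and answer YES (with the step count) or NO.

  start: (λ.0 (λ.λ.λ.λ.λ.1 0)) ((λ.λ.0) (λ.λ.1 0))
  →1  (λ.λ.0) (λ.λ.1 0) (λ.λ.λ.λ.λ.1 0)
  →2  (λ.0) (λ.λ.λ.λ.λ.1 0)

Answer: NO — after 2 steps the term is (λ.0) (λ.λ.λ.λ.λ.1 0), not yet normal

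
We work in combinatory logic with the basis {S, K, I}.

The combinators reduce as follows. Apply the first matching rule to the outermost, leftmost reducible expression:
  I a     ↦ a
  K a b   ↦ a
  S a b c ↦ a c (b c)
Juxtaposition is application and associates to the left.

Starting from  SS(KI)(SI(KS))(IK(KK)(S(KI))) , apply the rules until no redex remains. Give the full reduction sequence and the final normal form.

  start: SS(KI)(SI(KS))(IK(KK)(S(KI)))
  →1  S(SI(KS))(KI(SI(KS)))(IK(KK)(S(KI)))
  →2  SI(KS)(IK(KK)(S(KI)))(KI(SI(KS))(IK(KK)(S(KI))))
  →3  I(IK(KK)(S(KI)))(KS(IK(KK)(S(KI))))(KI(SI(KS))(IK(KK)(S(KI))))
  →4  IK(KK)(S(KI))(KS(IK(KK)(S(KI))))(KI(SI(KS))(IK(KK)(S(KI))))
  →5  K(KK)(S(KI))(KS(IK(KK)(S(KI))))(KI(SI(KS))(IK(KK)(S(KI))))
  →6  KK(KS(IK(KK)(S(KI))))(KI(SI(KS))(IK(KK)(S(KI))))
  →7  K(KI(SI(KS))(IK(KK)(S(KI))))
  →8  K(I(IK(KK)(S(KI))))
  →9  K(IK(KK)(S(KI)))
  →10  K(K(KK)(S(KI)))
  →11  K(KK)

Answer: normal form = K(KK)  (in 11 steps)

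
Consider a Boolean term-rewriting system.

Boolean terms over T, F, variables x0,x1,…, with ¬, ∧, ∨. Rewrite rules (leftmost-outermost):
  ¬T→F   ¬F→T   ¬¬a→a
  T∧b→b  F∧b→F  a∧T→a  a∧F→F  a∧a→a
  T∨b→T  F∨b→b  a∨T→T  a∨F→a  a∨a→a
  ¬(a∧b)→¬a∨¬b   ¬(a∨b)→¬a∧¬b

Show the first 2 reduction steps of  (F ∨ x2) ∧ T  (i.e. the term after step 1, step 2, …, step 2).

Answer: after 2 steps: x2

Reduction:
  start: (F ∨ x2) ∧ T
  step 1: F ∨ x2
  step 2: x2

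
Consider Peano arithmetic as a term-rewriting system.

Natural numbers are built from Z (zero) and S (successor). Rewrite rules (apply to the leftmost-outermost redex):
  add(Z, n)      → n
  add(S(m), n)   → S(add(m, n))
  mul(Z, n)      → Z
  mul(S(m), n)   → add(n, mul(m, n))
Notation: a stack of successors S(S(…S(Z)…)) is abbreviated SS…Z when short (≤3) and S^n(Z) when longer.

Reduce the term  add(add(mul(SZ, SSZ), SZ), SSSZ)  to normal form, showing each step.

Answer: normal form = S^6(Z)  (in 12 steps)

Reduction:
  start: add(add(mul(SZ, SSZ), SZ), SSSZ)
  →1  add(add(add(SSZ, mul(Z, SSZ)), SZ), SSSZ)
  →2  add(add(S(add(SZ, mul(Z, SSZ))), SZ), SSSZ)
  →3  add(S(add(add(SZ, mul(Z, SSZ)), SZ)), SSSZ)
  →4  S(add(add(add(SZ, mul(Z, SSZ)), SZ), SSSZ))
  →5  S(add(add(S(add(Z, mul(Z, SSZ))), SZ), SSSZ))
  →6  S(add(S(add(add(Z, mul(Z, SSZ)), SZ)), SSSZ))
  →7  S(S(add(add(add(Z, mul(Z, SSZ)), SZ), SSSZ)))
  →8  S(S(add(add(mul(Z, SSZ), SZ), SSSZ)))
  →9  S(S(add(add(Z, SZ), SSSZ)))
  →10  S(S(add(SZ, SSSZ)))
  →11  S(S(S(add(Z, SSSZ))))
  →12  S^6(Z)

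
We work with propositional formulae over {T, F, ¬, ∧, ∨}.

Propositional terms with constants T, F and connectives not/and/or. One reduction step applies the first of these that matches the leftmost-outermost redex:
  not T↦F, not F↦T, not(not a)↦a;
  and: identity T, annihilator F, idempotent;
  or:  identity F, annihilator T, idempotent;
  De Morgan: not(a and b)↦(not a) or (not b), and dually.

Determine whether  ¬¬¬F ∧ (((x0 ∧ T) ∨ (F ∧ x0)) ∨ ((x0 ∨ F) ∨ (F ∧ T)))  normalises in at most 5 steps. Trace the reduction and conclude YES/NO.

  start: ¬¬¬F ∧ (((x0 ∧ T) ∨ (F ∧ x0)) ∨ ((x0 ∨ F) ∨ (F ∧ T)))
  [1] ¬F ∧ (((x0 ∧ T) ∨ (F ∧ x0)) ∨ ((x0 ∨ F) ∨ (F ∧ T)))
  [2] T ∧ (((x0 ∧ T) ∨ (F ∧ x0)) ∨ ((x0 ∨ F) ∨ (F ∧ T)))
  [3] ((x0 ∧ T) ∨ (F ∧ x0)) ∨ ((x0 ∨ F) ∨ (F ∧ T))
  [4] (x0 ∨ (F ∧ x0)) ∨ ((x0 ∨ F) ∨ (F ∧ T))
  [5] (x0 ∨ F) ∨ ((x0 ∨ F) ∨ (F ∧ T))

Answer: NO — after 5 steps the term is (x0 ∨ F) ∨ ((x0 ∨ F) ∨ (F ∧ T)), not yet normal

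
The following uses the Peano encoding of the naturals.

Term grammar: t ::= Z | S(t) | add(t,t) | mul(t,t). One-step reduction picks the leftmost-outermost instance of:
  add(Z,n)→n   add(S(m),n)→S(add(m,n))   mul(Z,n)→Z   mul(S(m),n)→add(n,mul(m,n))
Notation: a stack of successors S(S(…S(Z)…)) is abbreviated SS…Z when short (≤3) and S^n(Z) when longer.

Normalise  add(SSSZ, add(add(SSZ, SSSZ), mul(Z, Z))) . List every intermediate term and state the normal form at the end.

  start: add(SSSZ, add(add(SSZ, SSSZ), mul(Z, Z)))
  step 1: S(add(SSZ, add(add(SSZ, SSSZ), mul(Z, Z))))
  step 2: S(S(add(SZ, add(add(SSZ, SSSZ), mul(Z, Z)))))
  step 3: S(S(S(add(Z, add(add(SSZ, SSSZ), mul(Z, Z))))))
  step 4: S(S(S(add(add(SSZ, SSSZ), mul(Z, Z)))))
  step 5: S(S(S(add(S(add(SZ, SSSZ)), mul(Z, Z)))))
  step 6: S(S(S(S(add(add(SZ, SSSZ), mul(Z, Z))))))
  step 7: S(S(S(S(add(S(add(Z, SSSZ)), mul(Z, Z))))))
  step 8: S(S(S(S(S(add(add(Z, SSSZ), mul(Z, Z)))))))
  step 9: S(S(S(S(S(add(SSSZ, mul(Z, Z)))))))
  step 10: S(S(S(S(S(S(add(SSZ, mul(Z, Z))))))))
  step 11: S(S(S(S(S(S(S(add(SZ, mul(Z, Z)))))))))
  step 12: S(S(S(S(S(S(S(S(add(Z, mul(Z, Z))))))))))
  step 13: S(S(S(S(S(S(S(S(mul(Z, Z)))))))))
  step 14: S^8(Z)

Answer: normal form = S^8(Z)  (in 14 steps)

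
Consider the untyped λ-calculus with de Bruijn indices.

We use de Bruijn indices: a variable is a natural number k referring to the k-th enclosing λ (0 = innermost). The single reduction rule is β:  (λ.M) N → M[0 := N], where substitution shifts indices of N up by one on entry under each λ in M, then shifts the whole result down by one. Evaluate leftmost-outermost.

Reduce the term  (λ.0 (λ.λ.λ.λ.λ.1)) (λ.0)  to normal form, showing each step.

  start: (λ.0 (λ.λ.λ.λ.λ.1)) (λ.0)
  →1  (λ.0) (λ.λ.λ.λ.λ.1)
  →2  λ.λ.λ.λ.λ.1

Answer: normal form = λ.λ.λ.λ.λ.1  (in 2 steps)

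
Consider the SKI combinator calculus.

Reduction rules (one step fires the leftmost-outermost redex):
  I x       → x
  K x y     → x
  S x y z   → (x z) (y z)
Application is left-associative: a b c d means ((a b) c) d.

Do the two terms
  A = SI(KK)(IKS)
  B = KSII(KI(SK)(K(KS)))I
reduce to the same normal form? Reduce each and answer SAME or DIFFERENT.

Term A:
  start: SI(KK)(IKS)
  →1  I(IKS)(KK(IKS))
  →2  IKS(KK(IKS))
  →3  KS(KK(IKS))
  →4  S

Term B:
  start: KSII(KI(SK)(K(KS)))I
  →1  SI(KI(SK)(K(KS)))I
  →2  II(KI(SK)(K(KS))I)
  →3  I(KI(SK)(K(KS))I)
  →4  KI(SK)(K(KS))I
  →5  I(K(KS))I
  →6  K(KS)I
  →7  KS

Answer: DIFFERENT — A ⇓ S, B ⇓ KS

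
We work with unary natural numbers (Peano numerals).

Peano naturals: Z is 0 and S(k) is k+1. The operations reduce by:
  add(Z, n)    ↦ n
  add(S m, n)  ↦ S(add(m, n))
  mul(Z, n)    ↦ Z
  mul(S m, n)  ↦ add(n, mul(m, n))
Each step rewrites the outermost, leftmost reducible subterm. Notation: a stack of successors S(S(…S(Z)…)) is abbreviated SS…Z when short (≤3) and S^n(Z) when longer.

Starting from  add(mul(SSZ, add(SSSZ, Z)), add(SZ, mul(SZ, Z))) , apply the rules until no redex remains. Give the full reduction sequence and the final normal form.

Answer: normal form = S^7(Z)  (in 31 steps)

Working:
  start: add(mul(SSZ, add(SSSZ, Z)), add(SZ, mul(SZ, Z)))
  [1] add(add(add(SSSZ, Z), mul(SZ, add(SSSZ, Z))), add(SZ, mul(SZ, Z)))
  [2] add(add(S(add(SSZ, Z)), mul(SZ, add(SSSZ, Z))), add(SZ, mul(SZ, Z)))
  [3] add(S(add(add(SSZ, Z), mul(SZ, add(SSSZ, Z)))), add(SZ, mul(SZ, Z)))
  [4] S(add(add(add(SSZ, Z), mul(SZ, add(SSSZ, Z))), add(SZ, mul(SZ, Z))))
  [5] S(add(add(S(add(SZ, Z)), mul(SZ, add(SSSZ, Z))), add(SZ, mul(SZ, Z))))
  [6] S(add(S(add(add(SZ, Z), mul(SZ, add(SSSZ, Z)))), add(SZ, mul(SZ, Z))))
  [7] S(S(add(add(add(SZ, Z), mul(SZ, add(SSSZ, Z))), add(SZ, mul(SZ, Z)))))
  [8] S(S(add(add(S(add(Z, Z)), mul(SZ, add(SSSZ, Z))), add(SZ, mul(SZ, Z)))))
  [9] S(S(add(S(add(add(Z, Z), mul(SZ, add(SSSZ, Z)))), add(SZ, mul(SZ, Z)))))
  [10] S(S(S(add(add(add(Z, Z), mul(SZ, add(SSSZ, Z))), add(SZ, mul(SZ, Z))))))
  [11] S(S(S(add(add(Z, mul(SZ, add(SSSZ, Z))), add(SZ, mul(SZ, Z))))))
  [12] S(S(S(add(mul(SZ, add(SSSZ, Z)), add(SZ, mul(SZ, Z))))))
  [13] S(S(S(add(add(add(SSSZ, Z), mul(Z, add(SSSZ, Z))), add(SZ, mul(SZ, Z))))))
  [14] S(S(S(add(add(S(add(SSZ, Z)), mul(Z, add(SSSZ, Z))), add(SZ, mul(SZ, Z))))))
  [15] S(S(S(add(S(add(add(SSZ, Z), mul(Z, add(SSSZ, Z)))), add(SZ, mul(SZ, Z))))))
  [16] S(S(S(S(add(add(add(SSZ, Z), mul(Z, add(SSSZ, Z))), add(SZ, mul(SZ, Z)))))))
  [17] S(S(S(S(add(add(S(add(SZ, Z)), mul(Z, add(SSSZ, Z))), add(SZ, mul(SZ, Z)))))))
  [18] S(S(S(S(add(S(add(add(SZ, Z), mul(Z, add(SSSZ, Z)))), add(SZ, mul(SZ, Z)))))))
  [19] S(S(S(S(S(add(add(add(SZ, Z), mul(Z, add(SSSZ, Z))), add(SZ, mul(SZ, Z))))))))
  [20] S(S(S(S(S(add(add(S(add(Z, Z)), mul(Z, add(SSSZ, Z))), add(SZ, mul(SZ, Z))))))))
  [21] S(S(S(S(S(add(S(add(add(Z, Z), mul(Z, add(SSSZ, Z)))), add(SZ, mul(SZ, Z))))))))
  [22] S(S(S(S(S(S(add(add(add(Z, Z), mul(Z, add(SSSZ, Z))), add(SZ, mul(SZ, Z)))))))))
  [23] S(S(S(S(S(S(add(add(Z, mul(Z, add(SSSZ, Z))), add(SZ, mul(SZ, Z)))))))))
  [24] S(S(S(S(S(S(add(mul(Z, add(SSSZ, Z)), add(SZ, mul(SZ, Z)))))))))
  [25] S(S(S(S(S(S(add(Z, add(SZ, mul(SZ, Z)))))))))
  [26] S(S(S(S(S(S(add(SZ, mul(SZ, Z))))))))
  [27] S(S(S(S(S(S(S(add(Z, mul(SZ, Z)))))))))
  [28] S(S(S(S(S(S(S(mul(SZ, Z))))))))
  [29] S(S(S(S(S(S(S(add(Z, mul(Z, Z)))))))))
  [30] S(S(S(S(S(S(S(mul(Z, Z))))))))
  [31] S^7(Z)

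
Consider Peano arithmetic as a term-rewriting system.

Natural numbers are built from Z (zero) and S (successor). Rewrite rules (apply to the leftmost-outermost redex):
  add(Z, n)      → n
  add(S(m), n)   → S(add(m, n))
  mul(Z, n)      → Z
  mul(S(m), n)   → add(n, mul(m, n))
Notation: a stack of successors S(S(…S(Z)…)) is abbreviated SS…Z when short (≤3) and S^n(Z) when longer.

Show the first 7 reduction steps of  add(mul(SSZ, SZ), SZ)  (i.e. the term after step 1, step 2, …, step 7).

Answer: after 7 steps: S(S(add(add(Z, mul(Z, SZ)), SZ)))

Reduction:
  start: add(mul(SSZ, SZ), SZ)
  →1  add(add(SZ, mul(SZ, SZ)), SZ)
  →2  add(S(add(Z, mul(SZ, SZ))), SZ)
  →3  S(add(add(Z, mul(SZ, SZ)), SZ))
  →4  S(add(mul(SZ, SZ), SZ))
  →5  S(add(add(SZ, mul(Z, SZ)), SZ))
  →6  S(add(S(add(Z, mul(Z, SZ))), SZ))
  →7  S(S(add(add(Z, mul(Z, SZ)), SZ)))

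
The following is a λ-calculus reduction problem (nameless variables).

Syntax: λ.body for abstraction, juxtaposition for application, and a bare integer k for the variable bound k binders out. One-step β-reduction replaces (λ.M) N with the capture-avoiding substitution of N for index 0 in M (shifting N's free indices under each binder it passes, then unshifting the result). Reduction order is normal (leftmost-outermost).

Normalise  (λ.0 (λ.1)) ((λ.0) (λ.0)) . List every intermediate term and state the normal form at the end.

Answer: normal form = λ.λ.0  (in 4 steps)

Working:
  start: (λ.0 (λ.1)) ((λ.0) (λ.0))
  →1  (λ.0) (λ.0) (λ.(λ.0) (λ.0))
  →2  (λ.0) (λ.(λ.0) (λ.0))
  →3  λ.(λ.0) (λ.0)
  →4  λ.λ.0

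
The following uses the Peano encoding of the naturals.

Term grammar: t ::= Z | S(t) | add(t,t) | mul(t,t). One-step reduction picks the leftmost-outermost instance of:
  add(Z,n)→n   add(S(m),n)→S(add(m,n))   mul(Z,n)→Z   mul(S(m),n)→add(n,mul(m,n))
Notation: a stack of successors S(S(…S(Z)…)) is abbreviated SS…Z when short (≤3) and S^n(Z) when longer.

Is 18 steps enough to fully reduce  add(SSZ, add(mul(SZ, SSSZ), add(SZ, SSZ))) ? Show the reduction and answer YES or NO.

  start: add(SSZ, add(mul(SZ, SSSZ), add(SZ, SSZ)))
  →1  S(add(SZ, add(mul(SZ, SSSZ), add(SZ, SSZ))))
  →2  S(S(add(Z, add(mul(SZ, SSSZ), add(SZ, SSZ)))))
  →3  S(S(add(mul(SZ, SSSZ), add(SZ, SSZ))))
  →4  S(S(add(add(SSSZ, mul(Z, SSSZ)), add(SZ, SSZ))))
  →5  S(S(add(S(add(SSZ, mul(Z, SSSZ))), add(SZ, SSZ))))
  →6  S(S(S(add(add(SSZ, mul(Z, SSSZ)), add(SZ, SSZ)))))
  →7  S(S(S(add(S(add(SZ, mul(Z, SSSZ))), add(SZ, SSZ)))))
  →8  S(S(S(S(add(add(SZ, mul(Z, SSSZ)), add(SZ, SSZ))))))
  →9  S(S(S(S(add(S(add(Z, mul(Z, SSSZ))), add(SZ, SSZ))))))
  →10  S(S(S(S(S(add(add(Z, mul(Z, SSSZ)), add(SZ, SSZ)))))))
  →11  S(S(S(S(S(add(mul(Z, SSSZ), add(SZ, SSZ)))))))
  →12  S(S(S(S(S(add(Z, add(SZ, SSZ)))))))
  →13  S(S(S(S(S(add(SZ, SSZ))))))
  →14  S(S(S(S(S(S(add(Z, SSZ)))))))
  →15  S^8(Z)

Answer: YES — reaches normal form S^8(Z) in 15 ≤ 18 steps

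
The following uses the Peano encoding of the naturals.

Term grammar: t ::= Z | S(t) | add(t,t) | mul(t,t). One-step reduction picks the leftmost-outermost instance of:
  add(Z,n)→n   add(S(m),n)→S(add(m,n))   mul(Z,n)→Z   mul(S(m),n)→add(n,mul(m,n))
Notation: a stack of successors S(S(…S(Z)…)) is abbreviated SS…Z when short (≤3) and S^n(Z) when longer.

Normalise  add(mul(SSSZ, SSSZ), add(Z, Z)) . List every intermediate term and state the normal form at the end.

  start: add(mul(SSSZ, SSSZ), add(Z, Z))
  step 1: add(add(SSSZ, mul(SSZ, SSSZ)), add(Z, Z))
  step 2: add(S(add(SSZ, mul(SSZ, SSSZ))), add(Z, Z))
  step 3: S(add(add(SSZ, mul(SSZ, SSSZ)), add(Z, Z)))
  step 4: S(add(S(add(SZ, mul(SSZ, SSSZ))), add(Z, Z)))
  step 5: S(S(add(add(SZ, mul(SSZ, SSSZ)), add(Z, Z))))
  step 6: S(S(add(S(add(Z, mul(SSZ, SSSZ))), add(Z, Z))))
  step 7: S(S(S(add(add(Z, mul(SSZ, SSSZ)), add(Z, Z)))))
  step 8: S(S(S(add(mul(SSZ, SSSZ), add(Z, Z)))))
  step 9: S(S(S(add(add(SSSZ, mul(SZ, SSSZ)), add(Z, Z)))))
  step 10: S(S(S(add(S(add(SSZ, mul(SZ, SSSZ))), add(Z, Z)))))
  step 11: S(S(S(S(add(add(SSZ, mul(SZ, SSSZ)), add(Z, Z))))))
  step 12: S(S(S(S(add(S(add(SZ, mul(SZ, SSSZ))), add(Z, Z))))))
  step 13: S(S(S(S(S(add(add(SZ, mul(SZ, SSSZ)), add(Z, Z)))))))
  step 14: S(S(S(S(S(add(S(add(Z, mul(SZ, SSSZ))), add(Z, Z)))))))
  step 15: S(S(S(S(S(S(add(add(Z, mul(SZ, SSSZ)), add(Z, Z))))))))
  step 16: S(S(S(S(S(S(add(mul(SZ, SSSZ), add(Z, Z))))))))
  step 17: S(S(S(S(S(S(add(add(SSSZ, mul(Z, SSSZ)), add(Z, Z))))))))
  step 18: S(S(S(S(S(S(add(S(add(SSZ, mul(Z, SSSZ))), add(Z, Z))))))))
  step 19: S(S(S(S(S(S(S(add(add(SSZ, mul(Z, SSSZ)), add(Z, Z)))))))))
  step 20: S(S(S(S(S(S(S(add(S(add(SZ, mul(Z, SSSZ))), add(Z, Z)))))))))
  step 21: S(S(S(S(S(S(S(S(add(add(SZ, mul(Z, SSSZ)), add(Z, Z))))))))))
  step 22: S(S(S(S(S(S(S(S(add(S(add(Z, mul(Z, SSSZ))), add(Z, Z))))))))))
  step 23: S(S(S(S(S(S(S(S(S(add(add(Z, mul(Z, SSSZ)), add(Z, Z)))))))))))
  step 24: S(S(S(S(S(S(S(S(S(add(mul(Z, SSSZ), add(Z, Z)))))))))))
  step 25: S(S(S(S(S(S(S(S(S(add(Z, add(Z, Z)))))))))))
  step 26: S(S(S(S(S(S(S(S(S(add(Z, Z))))))))))
  step 27: S^9(Z)

Answer: normal form = S^9(Z)  (in 27 steps)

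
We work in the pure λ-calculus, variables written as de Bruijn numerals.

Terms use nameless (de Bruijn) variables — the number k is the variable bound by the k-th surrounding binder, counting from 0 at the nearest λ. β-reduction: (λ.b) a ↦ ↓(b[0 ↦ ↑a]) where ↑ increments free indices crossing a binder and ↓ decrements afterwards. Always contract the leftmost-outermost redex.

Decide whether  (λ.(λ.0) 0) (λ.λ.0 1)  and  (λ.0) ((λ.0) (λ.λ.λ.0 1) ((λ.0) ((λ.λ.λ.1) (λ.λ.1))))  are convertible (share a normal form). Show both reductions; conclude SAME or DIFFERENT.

Term A:
  start: (λ.(λ.0) 0) (λ.λ.0 1)
  step 1: (λ.0) (λ.λ.0 1)
  step 2: λ.λ.0 1

Term B:
  start: (λ.0) ((λ.0) (λ.λ.λ.0 1) ((λ.0) ((λ.λ.λ.1) (λ.λ.1))))
  step 1: (λ.0) (λ.λ.λ.0 1) ((λ.0) ((λ.λ.λ.1) (λ.λ.1)))
  step 2: (λ.λ.λ.0 1) ((λ.0) ((λ.λ.λ.1) (λ.λ.1)))
  step 3: λ.λ.0 1

Answer: SAME — A ⇓ λ.λ.0 1, B ⇓ λ.λ.0 1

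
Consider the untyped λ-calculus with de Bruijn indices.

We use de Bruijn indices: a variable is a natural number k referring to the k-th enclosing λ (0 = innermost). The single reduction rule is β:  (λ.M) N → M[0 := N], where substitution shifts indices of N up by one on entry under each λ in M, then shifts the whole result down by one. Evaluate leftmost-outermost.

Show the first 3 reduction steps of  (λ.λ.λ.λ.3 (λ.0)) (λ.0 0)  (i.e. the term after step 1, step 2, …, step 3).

  start: (λ.λ.λ.λ.3 (λ.0)) (λ.0 0)
  →1  λ.λ.λ.(λ.0 0) (λ.0)
  →2  λ.λ.λ.(λ.0) (λ.0)
  →3  λ.λ.λ.λ.0

Answer: after 3 steps: λ.λ.λ.λ.0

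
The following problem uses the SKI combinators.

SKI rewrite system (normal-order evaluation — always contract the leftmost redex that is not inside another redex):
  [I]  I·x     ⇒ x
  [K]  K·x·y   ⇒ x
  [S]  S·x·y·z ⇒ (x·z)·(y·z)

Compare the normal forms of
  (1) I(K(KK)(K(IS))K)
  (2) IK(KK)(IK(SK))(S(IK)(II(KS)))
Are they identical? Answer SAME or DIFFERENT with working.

Term A:
  start: I(K(KK)(K(IS))K)
  step 1: K(KK)(K(IS))K
  step 2: KKK
  step 3: K

Term B:
  start: IK(KK)(IK(SK))(S(IK)(II(KS)))
  step 1: K(KK)(IK(SK))(S(IK)(II(KS)))
  step 2: KK(S(IK)(II(KS)))
  step 3: K

Answer: SAME — A ⇓ K, B ⇓ K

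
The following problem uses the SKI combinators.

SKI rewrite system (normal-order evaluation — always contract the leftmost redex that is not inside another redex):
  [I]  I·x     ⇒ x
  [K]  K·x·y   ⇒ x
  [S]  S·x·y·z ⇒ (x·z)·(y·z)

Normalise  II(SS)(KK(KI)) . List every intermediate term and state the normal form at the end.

  start: II(SS)(KK(KI))
  [1] I(SS)(KK(KI))
  [2] SS(KK(KI))
  [3] SSK

Answer: normal form = SSK  (in 3 steps)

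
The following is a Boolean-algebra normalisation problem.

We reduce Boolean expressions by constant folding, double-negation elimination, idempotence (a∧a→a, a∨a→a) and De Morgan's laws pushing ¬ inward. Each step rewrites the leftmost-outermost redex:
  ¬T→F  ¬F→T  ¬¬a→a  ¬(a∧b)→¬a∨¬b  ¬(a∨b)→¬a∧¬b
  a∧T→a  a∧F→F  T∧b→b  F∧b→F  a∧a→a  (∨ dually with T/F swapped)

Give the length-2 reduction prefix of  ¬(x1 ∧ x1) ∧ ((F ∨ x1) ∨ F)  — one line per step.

Answer: after 2 steps: ¬x1 ∧ ((F ∨ x1) ∨ F)

Derivation:
  start: ¬(x1 ∧ x1) ∧ ((F ∨ x1) ∨ F)
  [1] (¬x1 ∨ ¬x1) ∧ ((F ∨ x1) ∨ F)
  [2] ¬x1 ∧ ((F ∨ x1) ∨ F)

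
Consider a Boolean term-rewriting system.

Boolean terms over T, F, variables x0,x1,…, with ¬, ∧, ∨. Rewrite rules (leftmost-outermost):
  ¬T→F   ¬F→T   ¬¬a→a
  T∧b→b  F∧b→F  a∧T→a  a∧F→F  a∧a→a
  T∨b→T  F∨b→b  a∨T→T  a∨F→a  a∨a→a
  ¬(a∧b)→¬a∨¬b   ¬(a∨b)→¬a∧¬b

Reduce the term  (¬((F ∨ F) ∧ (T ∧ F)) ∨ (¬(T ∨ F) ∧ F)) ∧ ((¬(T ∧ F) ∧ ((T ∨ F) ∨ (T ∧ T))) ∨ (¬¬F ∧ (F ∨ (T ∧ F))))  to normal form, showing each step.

  start: (¬((F ∨ F) ∧ (T ∧ F)) ∨ (¬(T ∨ F) ∧ F)) ∧ ((¬(T ∧ F) ∧ ((T ∨ F) ∨ (T ∧ T))) ∨ (¬¬F ∧ (F ∨ (T ∧ F))))
  step 1: ((¬(F ∨ F) ∨ ¬(T ∧ F)) ∨ (¬(T ∨ F) ∧ F)) ∧ ((¬(T ∧ F) ∧ ((T ∨ F) ∨ (T ∧ T))) ∨ (¬¬F ∧ (F ∨ (T ∧ F))))
  step 2: (((¬F ∧ ¬F) ∨ ¬(T ∧ F)) ∨ (¬(T ∨ F) ∧ F)) ∧ ((¬(T ∧ F) ∧ ((T ∨ F) ∨ (T ∧ T))) ∨ (¬¬F ∧ (F ∨ (T ∧ F))))
  step 3: ((¬F ∨ ¬(T ∧ F)) ∨ (¬(T ∨ F) ∧ F)) ∧ ((¬(T ∧ F) ∧ ((T ∨ F) ∨ (T ∧ T))) ∨ (¬¬F ∧ (F ∨ (T ∧ F))))
  step 4: ((T ∨ ¬(T ∧ F)) ∨ (¬(T ∨ F) ∧ F)) ∧ ((¬(T ∧ F) ∧ ((T ∨ F) ∨ (T ∧ T))) ∨ (¬¬F ∧ (F ∨ (T ∧ F))))
  step 5: (T ∨ (¬(T ∨ F) ∧ F)) ∧ ((¬(T ∧ F) ∧ ((T ∨ F) ∨ (T ∧ T))) ∨ (¬¬F ∧ (F ∨ (T ∧ F))))
  step 6: T ∧ ((¬(T ∧ F) ∧ ((T ∨ F) ∨ (T ∧ T))) ∨ (¬¬F ∧ (F ∨ (T ∧ F))))
  step 7: (¬(T ∧ F) ∧ ((T ∨ F) ∨ (T ∧ T))) ∨ (¬¬F ∧ (F ∨ (T ∧ F)))
  step 8: ((¬T ∨ ¬F) ∧ ((T ∨ F) ∨ (T ∧ T))) ∨ (¬¬F ∧ (F ∨ (T ∧ F)))
  step 9: ((F ∨ ¬F) ∧ ((T ∨ F) ∨ (T ∧ T))) ∨ (¬¬F ∧ (F ∨ (T ∧ F)))
  step 10: (¬F ∧ ((T ∨ F) ∨ (T ∧ T))) ∨ (¬¬F ∧ (F ∨ (T ∧ F)))
  step 11: (T ∧ ((T ∨ F) ∨ (T ∧ T))) ∨ (¬¬F ∧ (F ∨ (T ∧ F)))
  step 12: ((T ∨ F) ∨ (T ∧ T)) ∨ (¬¬F ∧ (F ∨ (T ∧ F)))
  step 13: (T ∨ (T ∧ T)) ∨ (¬¬F ∧ (F ∨ (T ∧ F)))
  step 14: T ∨ (¬¬F ∧ (F ∨ (T ∧ F)))
  step 15: T

Answer: normal form = T  (in 15 steps)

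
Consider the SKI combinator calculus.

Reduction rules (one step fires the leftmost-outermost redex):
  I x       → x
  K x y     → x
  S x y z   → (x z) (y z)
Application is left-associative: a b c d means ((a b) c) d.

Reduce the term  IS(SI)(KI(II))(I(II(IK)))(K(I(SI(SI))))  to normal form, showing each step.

Answer: normal form = KK  (in 21 steps)

Working:
  start: IS(SI)(KI(II))(I(II(IK)))(K(I(SI(SI))))
  step 1: S(SI)(KI(II))(I(II(IK)))(K(I(SI(SI))))
  step 2: SI(I(II(IK)))(KI(II)(I(II(IK))))(K(I(SI(SI))))
  step 3: I(KI(II)(I(II(IK))))(I(II(IK))(KI(II)(I(II(IK)))))(K(I(SI(SI))))
  step 4: KI(II)(I(II(IK)))(I(II(IK))(KI(II)(I(II(IK)))))(K(I(SI(SI))))
  step 5: I(I(II(IK)))(I(II(IK))(KI(II)(I(II(IK)))))(K(I(SI(SI))))
  step 6: I(II(IK))(I(II(IK))(KI(II)(I(II(IK)))))(K(I(SI(SI))))
  step 7: II(IK)(I(II(IK))(KI(II)(I(II(IK)))))(K(I(SI(SI))))
  step 8: I(IK)(I(II(IK))(KI(II)(I(II(IK)))))(K(I(SI(SI))))
  step 9: IK(I(II(IK))(KI(II)(I(II(IK)))))(K(I(SI(SI))))
  step 10: K(I(II(IK))(KI(II)(I(II(IK)))))(K(I(SI(SI))))
  step 11: I(II(IK))(KI(II)(I(II(IK))))
  step 12: II(IK)(KI(II)(I(II(IK))))
  step 13: I(IK)(KI(II)(I(II(IK))))
  step 14: IK(KI(II)(I(II(IK))))
  step 15: K(KI(II)(I(II(IK))))
  step 16: K(I(I(II(IK))))
  step 17: K(I(II(IK)))
  step 18: K(II(IK))
  step 19: K(I(IK))
  step 20: K(IK)
  step 21: KK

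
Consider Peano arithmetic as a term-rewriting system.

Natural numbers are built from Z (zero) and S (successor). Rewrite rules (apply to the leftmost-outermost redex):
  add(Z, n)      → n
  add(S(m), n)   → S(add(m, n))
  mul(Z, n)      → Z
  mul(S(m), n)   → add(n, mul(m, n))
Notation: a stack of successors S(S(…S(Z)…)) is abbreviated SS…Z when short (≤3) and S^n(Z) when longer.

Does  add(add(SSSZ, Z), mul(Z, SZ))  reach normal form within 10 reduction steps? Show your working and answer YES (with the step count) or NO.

Answer: YES — reaches normal form SSSZ in 9 ≤ 10 steps

Working:
  start: add(add(SSSZ, Z), mul(Z, SZ))
  step 1: add(S(add(SSZ, Z)), mul(Z, SZ))
  step 2: S(add(add(SSZ, Z), mul(Z, SZ)))
  step 3: S(add(S(add(SZ, Z)), mul(Z, SZ)))
  step 4: S(S(add(add(SZ, Z), mul(Z, SZ))))
  step 5: S(S(add(S(add(Z, Z)), mul(Z, SZ))))
  step 6: S(S(S(add(add(Z, Z), mul(Z, SZ)))))
  step 7: S(S(S(add(Z, mul(Z, SZ)))))
  step 8: S(S(S(mul(Z, SZ))))
  step 9: SSSZ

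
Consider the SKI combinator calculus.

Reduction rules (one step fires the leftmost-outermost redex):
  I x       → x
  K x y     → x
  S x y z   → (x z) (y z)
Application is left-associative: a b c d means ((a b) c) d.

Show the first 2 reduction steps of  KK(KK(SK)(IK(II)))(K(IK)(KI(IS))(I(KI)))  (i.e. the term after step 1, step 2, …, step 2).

Answer: after 2 steps: K(IK(I(KI)))

Derivation:
  start: KK(KK(SK)(IK(II)))(K(IK)(KI(IS))(I(KI)))
  step 1: K(K(IK)(KI(IS))(I(KI)))
  step 2: K(IK(I(KI)))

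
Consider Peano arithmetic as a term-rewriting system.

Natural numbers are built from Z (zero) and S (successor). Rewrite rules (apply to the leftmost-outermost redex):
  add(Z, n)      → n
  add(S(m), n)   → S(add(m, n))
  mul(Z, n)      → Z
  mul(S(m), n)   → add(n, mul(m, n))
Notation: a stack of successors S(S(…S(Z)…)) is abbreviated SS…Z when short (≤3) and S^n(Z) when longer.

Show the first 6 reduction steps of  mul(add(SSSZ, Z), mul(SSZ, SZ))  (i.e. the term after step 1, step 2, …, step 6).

  start: mul(add(SSSZ, Z), mul(SSZ, SZ))
  step 1: mul(S(add(SSZ, Z)), mul(SSZ, SZ))
  step 2: add(mul(SSZ, SZ), mul(add(SSZ, Z), mul(SSZ, SZ)))
  step 3: add(add(SZ, mul(SZ, SZ)), mul(add(SSZ, Z), mul(SSZ, SZ)))
  step 4: add(S(add(Z, mul(SZ, SZ))), mul(add(SSZ, Z), mul(SSZ, SZ)))
  step 5: S(add(add(Z, mul(SZ, SZ)), mul(add(SSZ, Z), mul(SSZ, SZ))))
  step 6: S(add(mul(SZ, SZ), mul(add(SSZ, Z), mul(SSZ, SZ))))

Answer: after 6 steps: S(add(mul(SZ, SZ), mul(add(SSZ, Z), mul(SSZ, SZ))))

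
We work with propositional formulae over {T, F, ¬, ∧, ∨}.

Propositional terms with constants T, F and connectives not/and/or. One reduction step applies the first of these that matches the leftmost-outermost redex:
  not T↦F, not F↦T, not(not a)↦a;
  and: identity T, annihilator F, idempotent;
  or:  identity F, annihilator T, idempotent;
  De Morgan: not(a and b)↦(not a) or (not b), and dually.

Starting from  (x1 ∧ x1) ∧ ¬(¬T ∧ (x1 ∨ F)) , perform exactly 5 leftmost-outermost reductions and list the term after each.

Answer: after 5 steps: x1

Reduction:
  start: (x1 ∧ x1) ∧ ¬(¬T ∧ (x1 ∨ F))
  step 1: x1 ∧ ¬(¬T ∧ (x1 ∨ F))
  step 2: x1 ∧ (¬¬T ∨ ¬(x1 ∨ F))
  step 3: x1 ∧ (T ∨ ¬(x1 ∨ F))
  step 4: x1 ∧ T
  step 5: x1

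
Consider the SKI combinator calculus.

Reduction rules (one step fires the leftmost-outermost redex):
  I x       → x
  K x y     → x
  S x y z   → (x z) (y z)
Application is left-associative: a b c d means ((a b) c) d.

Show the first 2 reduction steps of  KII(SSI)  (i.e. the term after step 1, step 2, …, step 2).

  start: KII(SSI)
  [1] I(SSI)
  [2] SSI

Answer: after 2 steps: SSI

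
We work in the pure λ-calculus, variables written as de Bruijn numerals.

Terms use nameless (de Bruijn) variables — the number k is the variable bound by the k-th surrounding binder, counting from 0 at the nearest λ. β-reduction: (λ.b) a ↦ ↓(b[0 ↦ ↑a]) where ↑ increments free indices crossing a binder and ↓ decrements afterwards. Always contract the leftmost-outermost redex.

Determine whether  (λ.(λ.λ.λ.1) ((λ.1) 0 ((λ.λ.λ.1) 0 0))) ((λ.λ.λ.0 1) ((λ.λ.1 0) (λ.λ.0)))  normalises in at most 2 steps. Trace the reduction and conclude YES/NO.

  start: (λ.(λ.λ.λ.1) ((λ.1) 0 ((λ.λ.λ.1) 0 0))) ((λ.λ.λ.0 1) ((λ.λ.1 0) (λ.λ.0)))
  [1] (λ.λ.λ.1) ((λ.(λ.λ.λ.0 1) ((λ.λ.1 0) (λ.λ.0))) ((λ.λ.λ.0 1) ((λ.λ.1 0) (λ.λ.0))) ((λ.λ.λ.1) ((λ.λ.λ.0 1) ((λ.λ.1 0) (λ.λ.0))) ((λ.λ.λ.0 1) ((λ.λ.1 0) (λ.λ.0)))))
  [2] λ.λ.1

Answer: YES — reaches normal form λ.λ.1 in 2 ≤ 2 steps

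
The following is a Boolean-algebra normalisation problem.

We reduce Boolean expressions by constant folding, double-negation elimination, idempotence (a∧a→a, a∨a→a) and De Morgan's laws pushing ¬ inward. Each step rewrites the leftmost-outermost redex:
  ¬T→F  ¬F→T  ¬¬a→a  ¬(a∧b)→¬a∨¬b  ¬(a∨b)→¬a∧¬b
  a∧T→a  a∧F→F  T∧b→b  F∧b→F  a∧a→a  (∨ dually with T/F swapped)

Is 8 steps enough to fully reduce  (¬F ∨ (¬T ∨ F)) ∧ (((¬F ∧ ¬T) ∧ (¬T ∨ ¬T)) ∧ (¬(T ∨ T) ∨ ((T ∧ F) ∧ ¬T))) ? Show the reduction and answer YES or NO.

  start: (¬F ∨ (¬T ∨ F)) ∧ (((¬F ∧ ¬T) ∧ (¬T ∨ ¬T)) ∧ (¬(T ∨ T) ∨ ((T ∧ F) ∧ ¬T)))
  step 1: (T ∨ (¬T ∨ F)) ∧ (((¬F ∧ ¬T) ∧ (¬T ∨ ¬T)) ∧ (¬(T ∨ T) ∨ ((T ∧ F) ∧ ¬T)))
  step 2: T ∧ (((¬F ∧ ¬T) ∧ (¬T ∨ ¬T)) ∧ (¬(T ∨ T) ∨ ((T ∧ F) ∧ ¬T)))
  step 3: ((¬F ∧ ¬T) ∧ (¬T ∨ ¬T)) ∧ (¬(T ∨ T) ∨ ((T ∧ F) ∧ ¬T))
  step 4: ((T ∧ ¬T) ∧ (¬T ∨ ¬T)) ∧ (¬(T ∨ T) ∨ ((T ∧ F) ∧ ¬T))
  step 5: (¬T ∧ (¬T ∨ ¬T)) ∧ (¬(T ∨ T) ∨ ((T ∧ F) ∧ ¬T))
  step 6: (F ∧ (¬T ∨ ¬T)) ∧ (¬(T ∨ T) ∨ ((T ∧ F) ∧ ¬T))
  step 7: F ∧ (¬(T ∨ T) ∨ ((T ∧ F) ∧ ¬T))
  step 8: F

Answer: YES — reaches normal form F in 8 ≤ 8 steps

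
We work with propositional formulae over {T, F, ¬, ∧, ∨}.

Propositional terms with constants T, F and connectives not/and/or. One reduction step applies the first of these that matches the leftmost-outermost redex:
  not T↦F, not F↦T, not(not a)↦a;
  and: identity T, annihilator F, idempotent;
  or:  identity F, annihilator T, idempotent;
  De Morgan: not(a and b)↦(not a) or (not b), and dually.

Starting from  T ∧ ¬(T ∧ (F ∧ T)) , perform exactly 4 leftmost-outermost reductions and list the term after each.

Answer: after 4 steps: ¬(F ∧ T)

Derivation:
  start: T ∧ ¬(T ∧ (F ∧ T))
  step 1: ¬(T ∧ (F ∧ T))
  step 2: ¬T ∨ ¬(F ∧ T)
  step 3: F ∨ ¬(F ∧ T)
  step 4: ¬(F ∧ T)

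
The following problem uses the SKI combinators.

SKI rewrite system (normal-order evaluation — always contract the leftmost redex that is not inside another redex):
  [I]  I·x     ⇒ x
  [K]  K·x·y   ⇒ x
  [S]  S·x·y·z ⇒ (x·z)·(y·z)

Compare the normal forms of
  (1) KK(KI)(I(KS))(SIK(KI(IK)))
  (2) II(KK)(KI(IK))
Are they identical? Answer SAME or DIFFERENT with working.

Answer: DIFFERENT — A ⇓ KS, B ⇓ K

Derivation:
Term A:
  start: KK(KI)(I(KS))(SIK(KI(IK)))
  step 1: K(I(KS))(SIK(KI(IK)))
  step 2: I(KS)
  step 3: KS

Term B:
  start: II(KK)(KI(IK))
  step 1: I(KK)(KI(IK))
  step 2: KK(KI(IK))
  step 3: K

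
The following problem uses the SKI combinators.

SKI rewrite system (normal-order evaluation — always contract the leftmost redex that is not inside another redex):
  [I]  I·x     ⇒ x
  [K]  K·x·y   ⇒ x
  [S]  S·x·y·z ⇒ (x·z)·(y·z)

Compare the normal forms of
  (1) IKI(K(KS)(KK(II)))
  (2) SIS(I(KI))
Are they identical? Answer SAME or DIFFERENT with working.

Term A:
  start: IKI(K(KS)(KK(II)))
  →1  KI(K(KS)(KK(II)))
  →2  I

Term B:
  start: SIS(I(KI))
  →1  I(I(KI))(S(I(KI)))
  →2  I(KI)(S(I(KI)))
  →3  KI(S(I(KI)))
  →4  I

Answer: SAME — A ⇓ I, B ⇓ I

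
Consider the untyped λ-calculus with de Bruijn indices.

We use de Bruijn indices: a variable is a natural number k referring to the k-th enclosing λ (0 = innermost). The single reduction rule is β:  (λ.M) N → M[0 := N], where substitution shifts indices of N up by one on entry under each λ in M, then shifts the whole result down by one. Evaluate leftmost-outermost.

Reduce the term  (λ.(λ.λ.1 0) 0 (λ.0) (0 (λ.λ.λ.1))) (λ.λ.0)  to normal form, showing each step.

  start: (λ.(λ.λ.1 0) 0 (λ.0) (0 (λ.λ.λ.1))) (λ.λ.0)
  [1] (λ.λ.1 0) (λ.λ.0) (λ.0) ((λ.λ.0) (λ.λ.λ.1))
  [2] (λ.(λ.λ.0) 0) (λ.0) ((λ.λ.0) (λ.λ.λ.1))
  [3] (λ.λ.0) (λ.0) ((λ.λ.0) (λ.λ.λ.1))
  [4] (λ.0) ((λ.λ.0) (λ.λ.λ.1))
  [5] (λ.λ.0) (λ.λ.λ.1)
  [6] λ.0

Answer: normal form = λ.0  (in 6 steps)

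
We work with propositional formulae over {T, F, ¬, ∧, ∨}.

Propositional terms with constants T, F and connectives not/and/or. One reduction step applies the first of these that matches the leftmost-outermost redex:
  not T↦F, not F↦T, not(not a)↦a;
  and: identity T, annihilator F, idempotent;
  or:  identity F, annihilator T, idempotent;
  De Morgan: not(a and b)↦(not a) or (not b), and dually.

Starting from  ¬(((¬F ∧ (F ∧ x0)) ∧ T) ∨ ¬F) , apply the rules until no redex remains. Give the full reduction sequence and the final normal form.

Answer: normal form = F  (in 11 steps)

Derivation:
  start: ¬(((¬F ∧ (F ∧ x0)) ∧ T) ∨ ¬F)
  →1  ¬((¬F ∧ (F ∧ x0)) ∧ T) ∧ ¬¬F
  →2  (¬(¬F ∧ (F ∧ x0)) ∨ ¬T) ∧ ¬¬F
  →3  ((¬¬F ∨ ¬(F ∧ x0)) ∨ ¬T) ∧ ¬¬F
  →4  ((F ∨ ¬(F ∧ x0)) ∨ ¬T) ∧ ¬¬F
  →5  (¬(F ∧ x0) ∨ ¬T) ∧ ¬¬F
  →6  ((¬F ∨ ¬x0) ∨ ¬T) ∧ ¬¬F
  →7  ((T ∨ ¬x0) ∨ ¬T) ∧ ¬¬F
  →8  (T ∨ ¬T) ∧ ¬¬F
  →9  T ∧ ¬¬F
  →10  ¬¬F
  →11  F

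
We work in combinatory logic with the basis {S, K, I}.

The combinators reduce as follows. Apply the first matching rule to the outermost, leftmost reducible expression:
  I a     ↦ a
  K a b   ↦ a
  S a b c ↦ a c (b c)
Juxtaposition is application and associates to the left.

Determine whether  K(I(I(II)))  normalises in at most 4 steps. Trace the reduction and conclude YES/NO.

  start: K(I(I(II)))
  step 1: K(I(II))
  step 2: K(II)
  step 3: KI

Answer: YES — reaches normal form KI in 3 ≤ 4 steps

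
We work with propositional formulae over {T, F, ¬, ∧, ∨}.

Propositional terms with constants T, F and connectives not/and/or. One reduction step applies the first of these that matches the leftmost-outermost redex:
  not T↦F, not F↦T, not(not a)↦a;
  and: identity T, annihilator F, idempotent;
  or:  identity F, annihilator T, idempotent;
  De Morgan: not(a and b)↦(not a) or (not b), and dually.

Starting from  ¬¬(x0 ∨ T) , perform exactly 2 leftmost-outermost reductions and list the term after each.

  start: ¬¬(x0 ∨ T)
  →1  x0 ∨ T
  →2  T

Answer: after 2 steps: T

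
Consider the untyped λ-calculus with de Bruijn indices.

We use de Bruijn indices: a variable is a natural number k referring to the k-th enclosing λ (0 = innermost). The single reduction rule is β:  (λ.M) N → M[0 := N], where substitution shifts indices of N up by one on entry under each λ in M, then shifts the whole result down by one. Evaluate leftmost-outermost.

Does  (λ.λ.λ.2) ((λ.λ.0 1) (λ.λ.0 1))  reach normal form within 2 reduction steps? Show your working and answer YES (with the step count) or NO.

  start: (λ.λ.λ.2) ((λ.λ.0 1) (λ.λ.0 1))
  [1] λ.λ.(λ.λ.0 1) (λ.λ.0 1)
  [2] λ.λ.λ.0 (λ.λ.0 1)

Answer: YES — reaches normal form λ.λ.λ.0 (λ.λ.0 1) in 2 ≤ 2 steps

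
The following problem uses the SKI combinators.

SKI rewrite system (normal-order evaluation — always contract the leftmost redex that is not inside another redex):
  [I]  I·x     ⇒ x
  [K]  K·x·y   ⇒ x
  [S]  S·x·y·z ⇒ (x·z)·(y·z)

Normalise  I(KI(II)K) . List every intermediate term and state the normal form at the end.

Answer: normal form = K  (in 3 steps)

Reduction:
  start: I(KI(II)K)
  →1  KI(II)K
  →2  IK
  →3  K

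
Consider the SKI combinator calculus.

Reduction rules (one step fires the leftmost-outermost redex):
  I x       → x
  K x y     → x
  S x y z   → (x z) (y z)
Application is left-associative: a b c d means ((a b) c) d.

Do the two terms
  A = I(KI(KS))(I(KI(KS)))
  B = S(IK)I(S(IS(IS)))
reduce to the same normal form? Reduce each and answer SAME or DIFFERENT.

Answer: DIFFERENT — A ⇓ I, B ⇓ S(SS)

Derivation:
Term A:
  start: I(KI(KS))(I(KI(KS)))
  step 1: KI(KS)(I(KI(KS)))
  step 2: I(I(KI(KS)))
  step 3: I(KI(KS))
  step 4: KI(KS)
  step 5: I

Term B:
  start: S(IK)I(S(IS(IS)))
  step 1: IK(S(IS(IS)))(I(S(IS(IS))))
  step 2: K(S(IS(IS)))(I(S(IS(IS))))
  step 3: S(IS(IS))
  step 4: S(S(IS))
  step 5: S(SS)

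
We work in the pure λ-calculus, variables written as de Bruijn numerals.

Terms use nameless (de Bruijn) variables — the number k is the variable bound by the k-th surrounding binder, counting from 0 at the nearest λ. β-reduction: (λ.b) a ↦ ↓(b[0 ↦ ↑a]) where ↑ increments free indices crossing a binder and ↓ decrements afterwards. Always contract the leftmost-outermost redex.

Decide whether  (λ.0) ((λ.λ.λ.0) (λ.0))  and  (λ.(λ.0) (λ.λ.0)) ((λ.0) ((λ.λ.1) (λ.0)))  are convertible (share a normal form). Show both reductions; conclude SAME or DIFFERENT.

Answer: SAME — A ⇓ λ.λ.0, B ⇓ λ.λ.0

Reduction:
Term A:
  start: (λ.0) ((λ.λ.λ.0) (λ.0))
  step 1: (λ.λ.λ.0) (λ.0)
  step 2: λ.λ.0

Term B:
  start: (λ.(λ.0) (λ.λ.0)) ((λ.0) ((λ.λ.1) (λ.0)))
  step 1: (λ.0) (λ.λ.0)
  step 2: λ.λ.0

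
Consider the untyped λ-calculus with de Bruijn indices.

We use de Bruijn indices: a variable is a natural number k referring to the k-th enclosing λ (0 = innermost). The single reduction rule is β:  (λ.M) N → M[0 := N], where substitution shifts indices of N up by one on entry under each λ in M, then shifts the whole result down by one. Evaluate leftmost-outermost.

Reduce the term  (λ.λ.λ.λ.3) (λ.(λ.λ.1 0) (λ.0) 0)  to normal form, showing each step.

  start: (λ.λ.λ.λ.3) (λ.(λ.λ.1 0) (λ.0) 0)
  [1] λ.λ.λ.λ.(λ.λ.1 0) (λ.0) 0
  [2] λ.λ.λ.λ.(λ.(λ.0) 0) 0
  [3] λ.λ.λ.λ.(λ.0) 0
  [4] λ.λ.λ.λ.0

Answer: normal form = λ.λ.λ.λ.0  (in 4 steps)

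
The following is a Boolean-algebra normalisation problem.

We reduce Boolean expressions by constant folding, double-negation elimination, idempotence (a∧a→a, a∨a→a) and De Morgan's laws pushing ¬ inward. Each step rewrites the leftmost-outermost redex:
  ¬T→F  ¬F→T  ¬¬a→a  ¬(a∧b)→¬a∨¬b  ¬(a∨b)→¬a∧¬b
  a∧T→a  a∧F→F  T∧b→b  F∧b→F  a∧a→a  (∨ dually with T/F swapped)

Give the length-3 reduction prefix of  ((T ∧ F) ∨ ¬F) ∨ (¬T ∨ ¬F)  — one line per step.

  start: ((T ∧ F) ∨ ¬F) ∨ (¬T ∨ ¬F)
  step 1: (F ∨ ¬F) ∨ (¬T ∨ ¬F)
  step 2: ¬F ∨ (¬T ∨ ¬F)
  step 3: T ∨ (¬T ∨ ¬F)

Answer: after 3 steps: T ∨ (¬T ∨ ¬F)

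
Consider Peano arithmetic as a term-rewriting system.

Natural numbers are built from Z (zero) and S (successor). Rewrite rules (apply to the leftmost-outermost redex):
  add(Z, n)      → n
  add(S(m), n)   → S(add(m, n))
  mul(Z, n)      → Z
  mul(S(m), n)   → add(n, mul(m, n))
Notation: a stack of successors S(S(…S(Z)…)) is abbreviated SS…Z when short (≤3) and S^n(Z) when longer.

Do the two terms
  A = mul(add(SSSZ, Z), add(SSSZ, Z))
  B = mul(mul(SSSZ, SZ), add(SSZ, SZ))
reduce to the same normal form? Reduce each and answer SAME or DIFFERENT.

Term A:
  start: mul(add(SSSZ, Z), add(SSSZ, Z))
  step 1: mul(S(add(SSZ, Z)), add(SSSZ, Z))
  step 2: add(add(SSSZ, Z), mul(add(SSZ, Z), add(SSSZ, Z)))
  step 3: add(S(add(SSZ, Z)), mul(add(SSZ, Z), add(SSSZ, Z)))
  step 4: S(add(add(SSZ, Z), mul(add(SSZ, Z), add(SSSZ, Z))))
  step 5: S(add(S(add(SZ, Z)), mul(add(SSZ, Z), add(SSSZ, Z))))
  step 6: S(S(add(add(SZ, Z), mul(add(SSZ, Z), add(SSSZ, Z)))))
  step 7: S(S(add(S(add(Z, Z)), mul(add(SSZ, Z), add(SSSZ, Z)))))
  step 8: S(S(S(add(add(Z, Z), mul(add(SSZ, Z), add(SSSZ, Z))))))
  step 9: S(S(S(add(Z, mul(add(SSZ, Z), add(SSSZ, Z))))))
  step 10: S(S(S(mul(add(SSZ, Z), add(SSSZ, Z)))))
  step 11: S(S(S(mul(S(add(SZ, Z)), add(SSSZ, Z)))))
  step 12: S(S(S(add(add(SSSZ, Z), mul(add(SZ, Z), add(SSSZ, Z))))))
  step 13: S(S(S(add(S(add(SSZ, Z)), mul(add(SZ, Z), add(SSSZ, Z))))))
  step 14: S(S(S(S(add(add(SSZ, Z), mul(add(SZ, Z), add(SSSZ, Z)))))))
  step 15: S(S(S(S(add(S(add(SZ, Z)), mul(add(SZ, Z), add(SSSZ, Z)))))))
  step 16: S(S(S(S(S(add(add(SZ, Z), mul(add(SZ, Z), add(SSSZ, Z))))))))
  step 17: S(S(S(S(S(add(S(add(Z, Z)), mul(add(SZ, Z), add(SSSZ, Z))))))))
  step 18: S(S(S(S(S(S(add(add(Z, Z), mul(add(SZ, Z), add(SSSZ, Z)))))))))
  step 19: S(S(S(S(S(S(add(Z, mul(add(SZ, Z), add(SSSZ, Z)))))))))
  step 20: S(S(S(S(S(S(mul(add(SZ, Z), add(SSSZ, Z))))))))
  step 21: S(S(S(S(S(S(mul(S(add(Z, Z)), add(SSSZ, Z))))))))
  step 22: S(S(S(S(S(S(add(add(SSSZ, Z), mul(add(Z, Z), add(SSSZ, Z)))))))))
  step 23: S(S(S(S(S(S(add(S(add(SSZ, Z)), mul(add(Z, Z), add(SSSZ, Z)))))))))
  step 24: S(S(S(S(S(S(S(add(add(SSZ, Z), mul(add(Z, Z), add(SSSZ, Z))))))))))
  step 25: S(S(S(S(S(S(S(add(S(add(SZ, Z)), mul(add(Z, Z), add(SSSZ, Z))))))))))
  step 26: S(S(S(S(S(S(S(S(add(add(SZ, Z), mul(add(Z, Z), add(SSSZ, Z)))))))))))
  step 27: S(S(S(S(S(S(S(S(add(S(add(Z, Z)), mul(add(Z, Z), add(SSSZ, Z)))))))))))
  step 28: S(S(S(S(S(S(S(S(S(add(add(Z, Z), mul(add(Z, Z), add(SSSZ, Z))))))))))))
  step 29: S(S(S(S(S(S(S(S(S(add(Z, mul(add(Z, Z), add(SSSZ, Z))))))))))))
  step 30: S(S(S(S(S(S(S(S(S(mul(add(Z, Z), add(SSSZ, Z)))))))))))
  step 31: S(S(S(S(S(S(S(S(S(mul(Z, add(SSSZ, Z)))))))))))
  step 32: S^9(Z)

Term B:
  start: mul(mul(SSSZ, SZ), add(SSZ, SZ))
  step 1: mul(add(SZ, mul(SSZ, SZ)), add(SSZ, SZ))
  step 2: mul(S(add(Z, mul(SSZ, SZ))), add(SSZ, SZ))
  step 3: add(add(SSZ, SZ), mul(add(Z, mul(SSZ, SZ)), add(SSZ, SZ)))
  step 4: add(S(add(SZ, SZ)), mul(add(Z, mul(SSZ, SZ)), add(SSZ, SZ)))
  step 5: S(add(add(SZ, SZ), mul(add(Z, mul(SSZ, SZ)), add(SSZ, SZ))))
  step 6: S(add(S(add(Z, SZ)), mul(add(Z, mul(SSZ, SZ)), add(SSZ, SZ))))
  step 7: S(S(add(add(Z, SZ), mul(add(Z, mul(SSZ, SZ)), add(SSZ, SZ)))))
  step 8: S(S(add(SZ, mul(add(Z, mul(SSZ, SZ)), add(SSZ, SZ)))))
  step 9: S(S(S(add(Z, mul(add(Z, mul(SSZ, SZ)), add(SSZ, SZ))))))
  step 10: S(S(S(mul(add(Z, mul(SSZ, SZ)), add(SSZ, SZ)))))
  step 11: S(S(S(mul(mul(SSZ, SZ), add(SSZ, SZ)))))
  step 12: S(S(S(mul(add(SZ, mul(SZ, SZ)), add(SSZ, SZ)))))
  step 13: S(S(S(mul(S(add(Z, mul(SZ, SZ))), add(SSZ, SZ)))))
  step 14: S(S(S(add(add(SSZ, SZ), mul(add(Z, mul(SZ, SZ)), add(SSZ, SZ))))))
  step 15: S(S(S(add(S(add(SZ, SZ)), mul(add(Z, mul(SZ, SZ)), add(SSZ, SZ))))))
  step 16: S(S(S(S(add(add(SZ, SZ), mul(add(Z, mul(SZ, SZ)), add(SSZ, SZ)))))))
  step 17: S(S(S(S(add(S(add(Z, SZ)), mul(add(Z, mul(SZ, SZ)), add(SSZ, SZ)))))))
  step 18: S(S(S(S(S(add(add(Z, SZ), mul(add(Z, mul(SZ, SZ)), add(SSZ, SZ))))))))
  step 19: S(S(S(S(S(add(SZ, mul(add(Z, mul(SZ, SZ)), add(SSZ, SZ))))))))
  step 20: S(S(S(S(S(S(add(Z, mul(add(Z, mul(SZ, SZ)), add(SSZ, SZ)))))))))
  step 21: S(S(S(S(S(S(mul(add(Z, mul(SZ, SZ)), add(SSZ, SZ))))))))
  step 22: S(S(S(S(S(S(mul(mul(SZ, SZ), add(SSZ, SZ))))))))
  step 23: S(S(S(S(S(S(mul(add(SZ, mul(Z, SZ)), add(SSZ, SZ))))))))
  step 24: S(S(S(S(S(S(mul(S(add(Z, mul(Z, SZ))), add(SSZ, SZ))))))))
  step 25: S(S(S(S(S(S(add(add(SSZ, SZ), mul(add(Z, mul(Z, SZ)), add(SSZ, SZ)))))))))
  step 26: S(S(S(S(S(S(add(S(add(SZ, SZ)), mul(add(Z, mul(Z, SZ)), add(SSZ, SZ)))))))))
  step 27: S(S(S(S(S(S(S(add(add(SZ, SZ), mul(add(Z, mul(Z, SZ)), add(SSZ, SZ))))))))))
  step 28: S(S(S(S(S(S(S(add(S(add(Z, SZ)), mul(add(Z, mul(Z, SZ)), add(SSZ, SZ))))))))))
  step 29: S(S(S(S(S(S(S(S(add(add(Z, SZ), mul(add(Z, mul(Z, SZ)), add(SSZ, SZ)))))))))))
  step 30: S(S(S(S(S(S(S(S(add(SZ, mul(add(Z, mul(Z, SZ)), add(SSZ, SZ)))))))))))
  step 31: S(S(S(S(S(S(S(S(S(add(Z, mul(add(Z, mul(Z, SZ)), add(SSZ, SZ))))))))))))
  step 32: S(S(S(S(S(S(S(S(S(mul(add(Z, mul(Z, SZ)), add(SSZ, SZ)))))))))))
  step 33: S(S(S(S(S(S(S(S(S(mul(mul(Z, SZ), add(SSZ, SZ)))))))))))
  step 34: S(S(S(S(S(S(S(S(S(mul(Z, add(SSZ, SZ)))))))))))
  step 35: S^9(Z)

Answer: SAME — A ⇓ S^9(Z), B ⇓ S^9(Z)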